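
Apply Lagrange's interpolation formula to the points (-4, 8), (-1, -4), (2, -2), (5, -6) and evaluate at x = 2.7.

Lagrange interpolation formula:
P(x) = Σ yᵢ × Lᵢ(x)
where Lᵢ(x) = Π_{j≠i} (x - xⱼ)/(xᵢ - xⱼ)

L_0(2.7) = (2.7 - (-1))/(-4 - (-1)) × (2.7 - 2)/(-4 - 2) × (2.7 - 5)/(-4 - 5) = 0.036772
L_1(2.7) = (2.7 - (-4))/(-1 - (-4)) × (2.7 - 2)/(-1 - 2) × (2.7 - 5)/(-1 - 5) = -0.199759
L_2(2.7) = (2.7 - (-4))/(2 - (-4)) × (2.7 - (-1))/(2 - (-1)) × (2.7 - 5)/(2 - 5) = 1.055870
L_3(2.7) = (2.7 - (-4))/(5 - (-4)) × (2.7 - (-1))/(5 - (-1)) × (2.7 - 2)/(5 - 2) = 0.107117

P(2.7) = 8×L_0(2.7) + (-4)×L_1(2.7) + (-2)×L_2(2.7) + (-6)×L_3(2.7)
P(2.7) = -1.661235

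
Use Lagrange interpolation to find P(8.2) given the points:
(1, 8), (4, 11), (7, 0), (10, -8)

Lagrange interpolation formula:
P(x) = Σ yᵢ × Lᵢ(x)
where Lᵢ(x) = Π_{j≠i} (x - xⱼ)/(xᵢ - xⱼ)

L_0(8.2) = (8.2 - 4)/(1 - 4) × (8.2 - 7)/(1 - 7) × (8.2 - 10)/(1 - 10) = 0.056000
L_1(8.2) = (8.2 - 1)/(4 - 1) × (8.2 - 7)/(4 - 7) × (8.2 - 10)/(4 - 10) = -0.288000
L_2(8.2) = (8.2 - 1)/(7 - 1) × (8.2 - 4)/(7 - 4) × (8.2 - 10)/(7 - 10) = 1.008000
L_3(8.2) = (8.2 - 1)/(10 - 1) × (8.2 - 4)/(10 - 4) × (8.2 - 7)/(10 - 7) = 0.224000

P(8.2) = 8×L_0(8.2) + 11×L_1(8.2) + 0×L_2(8.2) + (-8)×L_3(8.2)
P(8.2) = -4.512000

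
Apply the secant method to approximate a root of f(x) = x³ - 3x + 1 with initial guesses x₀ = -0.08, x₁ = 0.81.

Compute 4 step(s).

f(x) = x³ - 3x + 1
x₀ = -0.08, x₁ = 0.81

Secant formula: x_{n+1} = x_n - f(x_n)(x_n - x_{n-1})/(f(x_n) - f(x_{n-1}))

Iteration 1:
  f(-0.080000) = 1.239488
  f(0.810000) = -0.898559
  x_2 = 0.810000 - (-0.898559)×(0.810000 - (-0.080000))/(-0.898559 - 1.239488)
       = 0.435959
Iteration 2:
  f(0.810000) = -0.898559
  f(0.435959) = -0.225018
  x_3 = 0.435959 - (-0.225018)×(0.435959 - 0.810000)/(-0.225018 - (-0.898559))
       = 0.310998
Iteration 3:
  f(0.435959) = -0.225018
  f(0.310998) = 0.097085
  x_4 = 0.310998 - 0.097085×(0.310998 - 0.435959)/(0.097085 - (-0.225018))
       = 0.348663
Iteration 4:
  f(0.310998) = 0.097085
  f(0.348663) = -0.003602
  x_5 = 0.348663 - (-0.003602)×(0.348663 - 0.310998)/(-0.003602 - 0.097085)
       = 0.347315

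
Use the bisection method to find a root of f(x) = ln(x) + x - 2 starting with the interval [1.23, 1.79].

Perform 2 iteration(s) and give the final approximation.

f(x) = ln(x) + x - 2
Initial interval: [1.23, 1.79]

Iteration 1:
  c_1 = (1.230000 + 1.790000)/2 = 1.510000
  f(c_1) = f(1.510000) = -0.077890
  f(a) × f(c) ≥ 0, new interval: [1.510000, 1.790000]
Iteration 2:
  c_2 = (1.510000 + 1.790000)/2 = 1.650000
  f(c_2) = f(1.650000) = 0.150775
  f(a) × f(c) < 0, new interval: [1.510000, 1.650000]

After 2 iteration(s), the approximation is c_2 = 1.650000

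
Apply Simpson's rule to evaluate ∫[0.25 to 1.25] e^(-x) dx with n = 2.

f(x) = e^(-x)
a = 0.25, b = 1.25, n = 2
h = (b - a)/n = 0.500000

Simpson's rule: (h/3)[f(x₀) + 4f(x₁) + 2f(x₂) + ... + f(xₙ)]

x_0 = 0.2500, f(x_0) = 0.778801, coefficient = 1
x_1 = 0.7500, f(x_1) = 0.472367, coefficient = 4
x_2 = 1.2500, f(x_2) = 0.286505, coefficient = 1

I ≈ (0.500000/3) × 2.954772 = 0.492462
Exact value: 0.492296
Error: 0.000166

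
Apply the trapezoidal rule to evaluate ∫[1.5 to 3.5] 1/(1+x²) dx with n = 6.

f(x) = 1/(1+x²)
a = 1.5, b = 3.5, n = 6
h = (b - a)/n = 0.333333

Trapezoidal rule: (h/2)[f(x₀) + 2f(x₁) + 2f(x₂) + ... + f(xₙ)]

x_0 = 1.5000, f(x_0) = 0.307692, coefficient = 1
x_1 = 1.8333, f(x_1) = 0.229299, coefficient = 2
x_2 = 2.1667, f(x_2) = 0.175610, coefficient = 2
x_3 = 2.5000, f(x_3) = 0.137931, coefficient = 2
x_4 = 2.8333, f(x_4) = 0.110769, coefficient = 2
x_5 = 3.1667, f(x_5) = 0.090680, coefficient = 2
x_6 = 3.5000, f(x_6) = 0.075472, coefficient = 1

I ≈ (0.333333/2) × 1.871743 = 0.311957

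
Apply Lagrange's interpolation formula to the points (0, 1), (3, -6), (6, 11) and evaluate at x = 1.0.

Lagrange interpolation formula:
P(x) = Σ yᵢ × Lᵢ(x)
where Lᵢ(x) = Π_{j≠i} (x - xⱼ)/(xᵢ - xⱼ)

L_0(1.0) = (1.0 - 3)/(0 - 3) × (1.0 - 6)/(0 - 6) = 0.555556
L_1(1.0) = (1.0 - 0)/(3 - 0) × (1.0 - 6)/(3 - 6) = 0.555556
L_2(1.0) = (1.0 - 0)/(6 - 0) × (1.0 - 3)/(6 - 3) = -0.111111

P(1.0) = 1×L_0(1.0) + (-6)×L_1(1.0) + 11×L_2(1.0)
P(1.0) = -4.000000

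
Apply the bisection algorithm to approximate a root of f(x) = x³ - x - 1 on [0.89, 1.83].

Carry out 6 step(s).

f(x) = x³ - x - 1
Initial interval: [0.89, 1.83]

Iteration 1:
  c_1 = (0.890000 + 1.830000)/2 = 1.360000
  f(c_1) = f(1.360000) = 0.155456
  f(a) × f(c) < 0, new interval: [0.890000, 1.360000]
Iteration 2:
  c_2 = (0.890000 + 1.360000)/2 = 1.125000
  f(c_2) = f(1.125000) = -0.701172
  f(a) × f(c) ≥ 0, new interval: [1.125000, 1.360000]
Iteration 3:
  c_3 = (1.125000 + 1.360000)/2 = 1.242500
  f(c_3) = f(1.242500) = -0.324321
  f(a) × f(c) ≥ 0, new interval: [1.242500, 1.360000]
Iteration 4:
  c_4 = (1.242500 + 1.360000)/2 = 1.301250
  f(c_4) = f(1.301250) = -0.097906
  f(a) × f(c) ≥ 0, new interval: [1.301250, 1.360000]
Iteration 5:
  c_5 = (1.301250 + 1.360000)/2 = 1.330625
  f(c_5) = f(1.330625) = 0.025330
  f(a) × f(c) < 0, new interval: [1.301250, 1.330625]
Iteration 6:
  c_6 = (1.301250 + 1.330625)/2 = 1.315937
  f(c_6) = f(1.315937) = -0.037140
  f(a) × f(c) ≥ 0, new interval: [1.315937, 1.330625]

After 6 iteration(s), the approximation is c_6 = 1.315937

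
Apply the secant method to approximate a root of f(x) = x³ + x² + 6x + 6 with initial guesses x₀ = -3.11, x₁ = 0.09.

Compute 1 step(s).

f(x) = x³ + x² + 6x + 6
x₀ = -3.11, x₁ = 0.09

Secant formula: x_{n+1} = x_n - f(x_n)(x_n - x_{n-1})/(f(x_n) - f(x_{n-1}))

Iteration 1:
  f(-3.110000) = -33.068131
  f(0.090000) = 6.548829
  x_2 = 0.090000 - 6.548829×(0.090000 - (-3.110000))/(6.548829 - (-33.068131))
       = -0.438972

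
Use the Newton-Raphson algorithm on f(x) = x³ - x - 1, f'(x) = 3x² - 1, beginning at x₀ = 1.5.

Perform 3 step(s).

f(x) = x³ - x - 1
f'(x) = 3x² - 1
x₀ = 1.5

Newton-Raphson formula: x_{n+1} = x_n - f(x_n)/f'(x_n)

Iteration 1:
  f(1.500000) = 0.875000
  f'(1.500000) = 5.750000
  x_1 = 1.500000 - 0.875000/5.750000 = 1.347826
Iteration 2:
  f(1.347826) = 0.100682
  f'(1.347826) = 4.449905
  x_2 = 1.347826 - 0.100682/4.449905 = 1.325200
Iteration 3:
  f(1.325200) = 0.002058
  f'(1.325200) = 4.268468
  x_3 = 1.325200 - 0.002058/4.268468 = 1.324718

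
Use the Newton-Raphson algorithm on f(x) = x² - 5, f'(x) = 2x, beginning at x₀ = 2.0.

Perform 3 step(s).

f(x) = x² - 5
f'(x) = 2x
x₀ = 2.0

Newton-Raphson formula: x_{n+1} = x_n - f(x_n)/f'(x_n)

Iteration 1:
  f(2.000000) = -1.000000
  f'(2.000000) = 4.000000
  x_1 = 2.000000 - (-1.000000)/4.000000 = 2.250000
Iteration 2:
  f(2.250000) = 0.062500
  f'(2.250000) = 4.500000
  x_2 = 2.250000 - 0.062500/4.500000 = 2.236111
Iteration 3:
  f(2.236111) = 0.000193
  f'(2.236111) = 4.472222
  x_3 = 2.236111 - 0.000193/4.472222 = 2.236068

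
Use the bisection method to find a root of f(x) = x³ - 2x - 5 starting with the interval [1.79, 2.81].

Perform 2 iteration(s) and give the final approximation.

f(x) = x³ - 2x - 5
Initial interval: [1.79, 2.81]

Iteration 1:
  c_1 = (1.790000 + 2.810000)/2 = 2.300000
  f(c_1) = f(2.300000) = 2.567000
  f(a) × f(c) < 0, new interval: [1.790000, 2.300000]
Iteration 2:
  c_2 = (1.790000 + 2.300000)/2 = 2.045000
  f(c_2) = f(2.045000) = -0.537759
  f(a) × f(c) ≥ 0, new interval: [2.045000, 2.300000]

After 2 iteration(s), the approximation is c_2 = 2.045000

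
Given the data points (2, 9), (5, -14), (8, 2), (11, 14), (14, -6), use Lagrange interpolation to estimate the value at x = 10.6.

Lagrange interpolation formula:
P(x) = Σ yᵢ × Lᵢ(x)
where Lᵢ(x) = Π_{j≠i} (x - xⱼ)/(xᵢ - xⱼ)

L_0(10.6) = (10.6 - 5)/(2 - 5) × (10.6 - 8)/(2 - 8) × (10.6 - 11)/(2 - 11) × (10.6 - 14)/(2 - 14) = 0.010186
L_1(10.6) = (10.6 - 2)/(5 - 2) × (10.6 - 8)/(5 - 8) × (10.6 - 11)/(5 - 11) × (10.6 - 14)/(5 - 14) = -0.062571
L_2(10.6) = (10.6 - 2)/(8 - 2) × (10.6 - 5)/(8 - 5) × (10.6 - 11)/(8 - 11) × (10.6 - 14)/(8 - 14) = 0.202153
L_3(10.6) = (10.6 - 2)/(11 - 2) × (10.6 - 5)/(11 - 5) × (10.6 - 8)/(11 - 8) × (10.6 - 14)/(11 - 14) = 0.875997
L_4(10.6) = (10.6 - 2)/(14 - 2) × (10.6 - 5)/(14 - 5) × (10.6 - 8)/(14 - 8) × (10.6 - 11)/(14 - 11) = -0.025765

P(10.6) = 9×L_0(10.6) + (-14)×L_1(10.6) + 2×L_2(10.6) + 14×L_3(10.6) + (-6)×L_4(10.6)
P(10.6) = 13.790519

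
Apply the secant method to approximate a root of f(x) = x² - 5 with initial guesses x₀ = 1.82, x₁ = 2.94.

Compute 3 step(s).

f(x) = x² - 5
x₀ = 1.82, x₁ = 2.94

Secant formula: x_{n+1} = x_n - f(x_n)(x_n - x_{n-1})/(f(x_n) - f(x_{n-1}))

Iteration 1:
  f(1.820000) = -1.687600
  f(2.940000) = 3.643600
  x_2 = 2.940000 - 3.643600×(2.940000 - 1.820000)/(3.643600 - (-1.687600))
       = 2.174538
Iteration 2:
  f(2.940000) = 3.643600
  f(2.174538) = -0.271385
  x_3 = 2.174538 - (-0.271385)×(2.174538 - 2.940000)/(-0.271385 - 3.643600)
       = 2.227599
Iteration 3:
  f(2.174538) = -0.271385
  f(2.227599) = -0.037801
  x_4 = 2.227599 - (-0.037801)×(2.227599 - 2.174538)/(-0.037801 - (-0.271385))
       = 2.236186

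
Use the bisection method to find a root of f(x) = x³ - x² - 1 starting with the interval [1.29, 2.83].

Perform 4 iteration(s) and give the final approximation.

f(x) = x³ - x² - 1
Initial interval: [1.29, 2.83]

Iteration 1:
  c_1 = (1.290000 + 2.830000)/2 = 2.060000
  f(c_1) = f(2.060000) = 3.498216
  f(a) × f(c) < 0, new interval: [1.290000, 2.060000]
Iteration 2:
  c_2 = (1.290000 + 2.060000)/2 = 1.675000
  f(c_2) = f(1.675000) = 0.893797
  f(a) × f(c) < 0, new interval: [1.290000, 1.675000]
Iteration 3:
  c_3 = (1.290000 + 1.675000)/2 = 1.482500
  f(c_3) = f(1.482500) = 0.060442
  f(a) × f(c) < 0, new interval: [1.290000, 1.482500]
Iteration 4:
  c_4 = (1.290000 + 1.482500)/2 = 1.386250
  f(c_4) = f(1.386250) = -0.257748
  f(a) × f(c) ≥ 0, new interval: [1.386250, 1.482500]

After 4 iteration(s), the approximation is c_4 = 1.386250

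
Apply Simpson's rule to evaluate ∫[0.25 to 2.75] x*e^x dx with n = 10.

f(x) = x*e^x
a = 0.25, b = 2.75, n = 10
h = (b - a)/n = 0.250000

Simpson's rule: (h/3)[f(x₀) + 4f(x₁) + 2f(x₂) + ... + f(xₙ)]

x_0 = 0.2500, f(x_0) = 0.321006, coefficient = 1
x_1 = 0.5000, f(x_1) = 0.824361, coefficient = 4
x_2 = 0.7500, f(x_2) = 1.587750, coefficient = 2
x_3 = 1.0000, f(x_3) = 2.718282, coefficient = 4
x_4 = 1.2500, f(x_4) = 4.362929, coefficient = 2
x_5 = 1.5000, f(x_5) = 6.722534, coefficient = 4
x_6 = 1.7500, f(x_6) = 10.070555, coefficient = 2
x_7 = 2.0000, f(x_7) = 14.778112, coefficient = 4
x_8 = 2.2500, f(x_8) = 21.347406, coefficient = 2
x_9 = 2.5000, f(x_9) = 30.456235, coefficient = 4
x_10 = 2.7500, f(x_10) = 43.017238, coefficient = 1

I ≈ (0.250000/3) × 340.073615 = 28.339468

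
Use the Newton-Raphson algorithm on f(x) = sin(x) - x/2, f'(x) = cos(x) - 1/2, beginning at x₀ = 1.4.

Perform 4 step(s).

f(x) = sin(x) - x/2
f'(x) = cos(x) - 1/2
x₀ = 1.4

Newton-Raphson formula: x_{n+1} = x_n - f(x_n)/f'(x_n)

Iteration 1:
  f(1.400000) = 0.285450
  f'(1.400000) = -0.330033
  x_1 = 1.400000 - 0.285450/(-0.330033) = 2.264913
Iteration 2:
  f(2.264913) = -0.363838
  f'(2.264913) = -1.139707
  x_2 = 2.264913 - (-0.363838)/(-1.139707) = 1.945675
Iteration 3:
  f(1.945675) = -0.042286
  f'(1.945675) = -0.866160
  x_3 = 1.945675 - (-0.042286)/(-0.866160) = 1.896856
Iteration 4:
  f(1.896856) = -0.001116
  f'(1.896856) = -0.820312
  x_4 = 1.896856 - (-0.001116)/(-0.820312) = 1.895495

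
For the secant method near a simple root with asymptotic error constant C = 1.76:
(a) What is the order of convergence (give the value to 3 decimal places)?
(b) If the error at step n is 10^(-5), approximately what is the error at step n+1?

(a) Secant method has superlinear convergence with order φ = (1+√5)/2 ≈ 1.618.
    This means |e_{n+1}| ≈ C|e_n|^1.618.

(b) With |e_n| = 10^(-5) and C = 1.76:
    |e_{n+1}| ≈ 1.76 × (10^(-5))^1.618 = 1.76 × 10^(-8.09)

(a) ≈ 1.618 (golden ratio); (b) |e_{n+1}| ≈ 1.430e-08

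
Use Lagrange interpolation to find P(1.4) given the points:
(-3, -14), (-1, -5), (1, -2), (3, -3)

Lagrange interpolation formula:
P(x) = Σ yᵢ × Lᵢ(x)
where Lᵢ(x) = Π_{j≠i} (x - xⱼ)/(xᵢ - xⱼ)

L_0(1.4) = (1.4 - (-1))/(-3 - (-1)) × (1.4 - 1)/(-3 - 1) × (1.4 - 3)/(-3 - 3) = 0.032000
L_1(1.4) = (1.4 - (-3))/(-1 - (-3)) × (1.4 - 1)/(-1 - 1) × (1.4 - 3)/(-1 - 3) = -0.176000
L_2(1.4) = (1.4 - (-3))/(1 - (-3)) × (1.4 - (-1))/(1 - (-1)) × (1.4 - 3)/(1 - 3) = 1.056000
L_3(1.4) = (1.4 - (-3))/(3 - (-3)) × (1.4 - (-1))/(3 - (-1)) × (1.4 - 1)/(3 - 1) = 0.088000

P(1.4) = (-14)×L_0(1.4) + (-5)×L_1(1.4) + (-2)×L_2(1.4) + (-3)×L_3(1.4)
P(1.4) = -1.944000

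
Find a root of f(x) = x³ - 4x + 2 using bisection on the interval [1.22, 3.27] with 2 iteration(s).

f(x) = x³ - 4x + 2
Initial interval: [1.22, 3.27]

Iteration 1:
  c_1 = (1.220000 + 3.270000)/2 = 2.245000
  f(c_1) = f(2.245000) = 4.334856
  f(a) × f(c) < 0, new interval: [1.220000, 2.245000]
Iteration 2:
  c_2 = (1.220000 + 2.245000)/2 = 1.732500
  f(c_2) = f(1.732500) = 0.270196
  f(a) × f(c) < 0, new interval: [1.220000, 1.732500]

After 2 iteration(s), the approximation is c_2 = 1.732500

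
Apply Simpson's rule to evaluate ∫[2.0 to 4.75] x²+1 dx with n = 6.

f(x) = x²+1
a = 2.0, b = 4.75, n = 6
h = (b - a)/n = 0.458333

Simpson's rule: (h/3)[f(x₀) + 4f(x₁) + 2f(x₂) + ... + f(xₙ)]

x_0 = 2.0000, f(x_0) = 5.000000, coefficient = 1
x_1 = 2.4583, f(x_1) = 7.043403, coefficient = 4
x_2 = 2.9167, f(x_2) = 9.506944, coefficient = 2
x_3 = 3.3750, f(x_3) = 12.390625, coefficient = 4
x_4 = 3.8333, f(x_4) = 15.694444, coefficient = 2
x_5 = 4.2917, f(x_5) = 19.418403, coefficient = 4
x_6 = 4.7500, f(x_6) = 23.562500, coefficient = 1

I ≈ (0.458333/3) × 234.375000 = 35.807292
Exact value: 35.807292
Error: 0.000000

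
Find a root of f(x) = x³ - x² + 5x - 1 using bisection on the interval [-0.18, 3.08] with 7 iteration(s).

f(x) = x³ - x² + 5x - 1
Initial interval: [-0.18, 3.08]

Iteration 1:
  c_1 = (-0.180000 + 3.080000)/2 = 1.450000
  f(c_1) = f(1.450000) = 7.196125
  f(a) × f(c) < 0, new interval: [-0.180000, 1.450000]
Iteration 2:
  c_2 = (-0.180000 + 1.450000)/2 = 0.635000
  f(c_2) = f(0.635000) = 2.027823
  f(a) × f(c) < 0, new interval: [-0.180000, 0.635000]
Iteration 3:
  c_3 = (-0.180000 + 0.635000)/2 = 0.227500
  f(c_3) = f(0.227500) = 0.097518
  f(a) × f(c) < 0, new interval: [-0.180000, 0.227500]
Iteration 4:
  c_4 = (-0.180000 + 0.227500)/2 = 0.023750
  f(c_4) = f(0.023750) = -0.881801
  f(a) × f(c) ≥ 0, new interval: [0.023750, 0.227500]
Iteration 5:
  c_5 = (0.023750 + 0.227500)/2 = 0.125625
  f(c_5) = f(0.125625) = -0.385674
  f(a) × f(c) ≥ 0, new interval: [0.125625, 0.227500]
Iteration 6:
  c_6 = (0.125625 + 0.227500)/2 = 0.176563
  f(c_6) = f(0.176563) = -0.142858
  f(a) × f(c) ≥ 0, new interval: [0.176563, 0.227500]
Iteration 7:
  c_7 = (0.176563 + 0.227500)/2 = 0.202031
  f(c_7) = f(0.202031) = -0.022414
  f(a) × f(c) ≥ 0, new interval: [0.202031, 0.227500]

After 7 iteration(s), the approximation is c_7 = 0.202031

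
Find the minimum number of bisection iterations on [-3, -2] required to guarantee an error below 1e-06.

We need (b-a)/2^n ≤ 1e-06
(-2 - (-3))/2^n ≤ 1e-06
1/2^n ≤ 1e-06
2^n ≥ 1000000
n ≥ log₂(1000000) = 19.93
n ≥ 20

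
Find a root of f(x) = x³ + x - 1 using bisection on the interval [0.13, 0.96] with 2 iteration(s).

f(x) = x³ + x - 1
Initial interval: [0.13, 0.96]

Iteration 1:
  c_1 = (0.130000 + 0.960000)/2 = 0.545000
  f(c_1) = f(0.545000) = -0.293121
  f(a) × f(c) ≥ 0, new interval: [0.545000, 0.960000]
Iteration 2:
  c_2 = (0.545000 + 0.960000)/2 = 0.752500
  f(c_2) = f(0.752500) = 0.178608
  f(a) × f(c) < 0, new interval: [0.545000, 0.752500]

After 2 iteration(s), the approximation is c_2 = 0.752500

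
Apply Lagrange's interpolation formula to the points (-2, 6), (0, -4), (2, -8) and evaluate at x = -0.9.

Lagrange interpolation formula:
P(x) = Σ yᵢ × Lᵢ(x)
where Lᵢ(x) = Π_{j≠i} (x - xⱼ)/(xᵢ - xⱼ)

L_0(-0.9) = (-0.9 - 0)/(-2 - 0) × (-0.9 - 2)/(-2 - 2) = 0.326250
L_1(-0.9) = (-0.9 - (-2))/(0 - (-2)) × (-0.9 - 2)/(0 - 2) = 0.797500
L_2(-0.9) = (-0.9 - (-2))/(2 - (-2)) × (-0.9 - 0)/(2 - 0) = -0.123750

P(-0.9) = 6×L_0(-0.9) + (-4)×L_1(-0.9) + (-8)×L_2(-0.9)
P(-0.9) = -0.242500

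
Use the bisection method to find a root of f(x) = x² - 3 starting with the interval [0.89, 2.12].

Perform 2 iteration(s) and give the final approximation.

f(x) = x² - 3
Initial interval: [0.89, 2.12]

Iteration 1:
  c_1 = (0.890000 + 2.120000)/2 = 1.505000
  f(c_1) = f(1.505000) = -0.734975
  f(a) × f(c) ≥ 0, new interval: [1.505000, 2.120000]
Iteration 2:
  c_2 = (1.505000 + 2.120000)/2 = 1.812500
  f(c_2) = f(1.812500) = 0.285156
  f(a) × f(c) < 0, new interval: [1.505000, 1.812500]

After 2 iteration(s), the approximation is c_2 = 1.812500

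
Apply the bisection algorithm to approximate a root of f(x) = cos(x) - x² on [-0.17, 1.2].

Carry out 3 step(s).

f(x) = cos(x) - x²
Initial interval: [-0.17, 1.2]

Iteration 1:
  c_1 = (-0.170000 + 1.200000)/2 = 0.515000
  f(c_1) = f(0.515000) = 0.605068
  f(a) × f(c) ≥ 0, new interval: [0.515000, 1.200000]
Iteration 2:
  c_2 = (0.515000 + 1.200000)/2 = 0.857500
  f(c_2) = f(0.857500) = -0.080976
  f(a) × f(c) < 0, new interval: [0.515000, 0.857500]
Iteration 3:
  c_3 = (0.515000 + 0.857500)/2 = 0.686250
  f(c_3) = f(0.686250) = 0.302689
  f(a) × f(c) ≥ 0, new interval: [0.686250, 0.857500]

After 3 iteration(s), the approximation is c_3 = 0.686250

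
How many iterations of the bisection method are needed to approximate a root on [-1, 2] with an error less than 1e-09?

We need (b-a)/2^n ≤ 1e-09
(2 - (-1))/2^n ≤ 1e-09
3/2^n ≤ 1e-09
2^n ≥ 3000000000
n ≥ log₂(3000000000) = 31.48
n ≥ 32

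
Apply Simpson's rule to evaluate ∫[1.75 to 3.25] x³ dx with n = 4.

f(x) = x³
a = 1.75, b = 3.25, n = 4
h = (b - a)/n = 0.375000

Simpson's rule: (h/3)[f(x₀) + 4f(x₁) + 2f(x₂) + ... + f(xₙ)]

x_0 = 1.7500, f(x_0) = 5.359375, coefficient = 1
x_1 = 2.1250, f(x_1) = 9.595703, coefficient = 4
x_2 = 2.5000, f(x_2) = 15.625000, coefficient = 2
x_3 = 2.8750, f(x_3) = 23.763672, coefficient = 4
x_4 = 3.2500, f(x_4) = 34.328125, coefficient = 1

I ≈ (0.375000/3) × 204.375000 = 25.546875
Exact value: 25.546875
Error: 0.000000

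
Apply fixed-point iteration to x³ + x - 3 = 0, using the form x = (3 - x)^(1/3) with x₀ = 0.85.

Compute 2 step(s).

Equation: x³ + x - 3 = 0
Fixed-point form: x = (3 - x)^(1/3)
x₀ = 0.85

x_1 = g(0.850000) = 1.290663
x_2 = g(1.290663) = 1.195664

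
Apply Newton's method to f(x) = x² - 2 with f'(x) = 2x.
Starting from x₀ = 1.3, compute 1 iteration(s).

f(x) = x² - 2
f'(x) = 2x
x₀ = 1.3

Newton-Raphson formula: x_{n+1} = x_n - f(x_n)/f'(x_n)

Iteration 1:
  f(1.300000) = -0.310000
  f'(1.300000) = 2.600000
  x_1 = 1.300000 - (-0.310000)/2.600000 = 1.419231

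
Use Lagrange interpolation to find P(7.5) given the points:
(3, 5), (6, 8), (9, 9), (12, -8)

Lagrange interpolation formula:
P(x) = Σ yᵢ × Lᵢ(x)
where Lᵢ(x) = Π_{j≠i} (x - xⱼ)/(xᵢ - xⱼ)

L_0(7.5) = (7.5 - 6)/(3 - 6) × (7.5 - 9)/(3 - 9) × (7.5 - 12)/(3 - 12) = -0.062500
L_1(7.5) = (7.5 - 3)/(6 - 3) × (7.5 - 9)/(6 - 9) × (7.5 - 12)/(6 - 12) = 0.562500
L_2(7.5) = (7.5 - 3)/(9 - 3) × (7.5 - 6)/(9 - 6) × (7.5 - 12)/(9 - 12) = 0.562500
L_3(7.5) = (7.5 - 3)/(12 - 3) × (7.5 - 6)/(12 - 6) × (7.5 - 9)/(12 - 9) = -0.062500

P(7.5) = 5×L_0(7.5) + 8×L_1(7.5) + 9×L_2(7.5) + (-8)×L_3(7.5)
P(7.5) = 9.750000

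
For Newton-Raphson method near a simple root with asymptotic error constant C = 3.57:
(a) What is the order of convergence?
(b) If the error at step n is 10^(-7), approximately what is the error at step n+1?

(a) Newton-Raphson has quadratic (order 2) convergence near simple roots.
    This means |e_{n+1}| ≈ C|e_n|².

(b) With |e_n| = 10^(-7) and C = 3.57:
    |e_{n+1}| ≈ 3.57 × (10^(-7))² = 3.57 × 10^(-14)

(a) 2 (quadratic); (b) |e_{n+1}| ≈ 3.570e-14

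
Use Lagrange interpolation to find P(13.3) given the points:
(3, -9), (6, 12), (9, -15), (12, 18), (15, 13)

Lagrange interpolation formula:
P(x) = Σ yᵢ × Lᵢ(x)
where Lᵢ(x) = Π_{j≠i} (x - xⱼ)/(xᵢ - xⱼ)

L_0(13.3) = (13.3 - 6)/(3 - 6) × (13.3 - 9)/(3 - 9) × (13.3 - 12)/(3 - 12) × (13.3 - 15)/(3 - 15) = -0.035685
L_1(13.3) = (13.3 - 3)/(6 - 3) × (13.3 - 9)/(6 - 9) × (13.3 - 12)/(6 - 12) × (13.3 - 15)/(6 - 15) = 0.201401
L_2(13.3) = (13.3 - 3)/(9 - 3) × (13.3 - 6)/(9 - 6) × (13.3 - 12)/(9 - 12) × (13.3 - 15)/(9 - 15) = -0.512870
L_3(13.3) = (13.3 - 3)/(12 - 3) × (13.3 - 6)/(12 - 6) × (13.3 - 9)/(12 - 9) × (13.3 - 15)/(12 - 15) = 1.130944
L_4(13.3) = (13.3 - 3)/(15 - 3) × (13.3 - 6)/(15 - 6) × (13.3 - 9)/(15 - 9) × (13.3 - 12)/(15 - 12) = 0.216210

P(13.3) = (-9)×L_0(13.3) + 12×L_1(13.3) + (-15)×L_2(13.3) + 18×L_3(13.3) + 13×L_4(13.3)
P(13.3) = 33.598755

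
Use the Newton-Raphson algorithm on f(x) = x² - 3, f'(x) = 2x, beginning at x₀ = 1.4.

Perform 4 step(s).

f(x) = x² - 3
f'(x) = 2x
x₀ = 1.4

Newton-Raphson formula: x_{n+1} = x_n - f(x_n)/f'(x_n)

Iteration 1:
  f(1.400000) = -1.040000
  f'(1.400000) = 2.800000
  x_1 = 1.400000 - (-1.040000)/2.800000 = 1.771429
Iteration 2:
  f(1.771429) = 0.137959
  f'(1.771429) = 3.542857
  x_2 = 1.771429 - 0.137959/3.542857 = 1.732488
Iteration 3:
  f(1.732488) = 0.001516
  f'(1.732488) = 3.464977
  x_3 = 1.732488 - 0.001516/3.464977 = 1.732051
Iteration 4:
  f(1.732051) = 0.000000
  f'(1.732051) = 3.464102
  x_4 = 1.732051 - 0.000000/3.464102 = 1.732051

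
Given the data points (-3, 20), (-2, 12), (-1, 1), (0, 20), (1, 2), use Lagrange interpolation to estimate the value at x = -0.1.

Lagrange interpolation formula:
P(x) = Σ yᵢ × Lᵢ(x)
where Lᵢ(x) = Π_{j≠i} (x - xⱼ)/(xᵢ - xⱼ)

L_0(-0.1) = (-0.1 - (-2))/(-3 - (-2)) × (-0.1 - (-1))/(-3 - (-1)) × (-0.1 - 0)/(-3 - 0) × (-0.1 - 1)/(-3 - 1) = 0.007838
L_1(-0.1) = (-0.1 - (-3))/(-2 - (-3)) × (-0.1 - (-1))/(-2 - (-1)) × (-0.1 - 0)/(-2 - 0) × (-0.1 - 1)/(-2 - 1) = -0.047850
L_2(-0.1) = (-0.1 - (-3))/(-1 - (-3)) × (-0.1 - (-2))/(-1 - (-2)) × (-0.1 - 0)/(-1 - 0) × (-0.1 - 1)/(-1 - 1) = 0.151525
L_3(-0.1) = (-0.1 - (-3))/(0 - (-3)) × (-0.1 - (-2))/(0 - (-2)) × (-0.1 - (-1))/(0 - (-1)) × (-0.1 - 1)/(0 - 1) = 0.909150
L_4(-0.1) = (-0.1 - (-3))/(1 - (-3)) × (-0.1 - (-2))/(1 - (-2)) × (-0.1 - (-1))/(1 - (-1)) × (-0.1 - 0)/(1 - 0) = -0.020663

P(-0.1) = 20×L_0(-0.1) + 12×L_1(-0.1) + 1×L_2(-0.1) + 20×L_3(-0.1) + 2×L_4(-0.1)
P(-0.1) = 17.875750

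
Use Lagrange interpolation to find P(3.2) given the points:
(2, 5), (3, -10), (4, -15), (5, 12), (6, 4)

Lagrange interpolation formula:
P(x) = Σ yᵢ × Lᵢ(x)
where Lᵢ(x) = Π_{j≠i} (x - xⱼ)/(xᵢ - xⱼ)

L_0(3.2) = (3.2 - 3)/(2 - 3) × (3.2 - 4)/(2 - 4) × (3.2 - 5)/(2 - 5) × (3.2 - 6)/(2 - 6) = -0.033600
L_1(3.2) = (3.2 - 2)/(3 - 2) × (3.2 - 4)/(3 - 4) × (3.2 - 5)/(3 - 5) × (3.2 - 6)/(3 - 6) = 0.806400
L_2(3.2) = (3.2 - 2)/(4 - 2) × (3.2 - 3)/(4 - 3) × (3.2 - 5)/(4 - 5) × (3.2 - 6)/(4 - 6) = 0.302400
L_3(3.2) = (3.2 - 2)/(5 - 2) × (3.2 - 3)/(5 - 3) × (3.2 - 4)/(5 - 4) × (3.2 - 6)/(5 - 6) = -0.089600
L_4(3.2) = (3.2 - 2)/(6 - 2) × (3.2 - 3)/(6 - 3) × (3.2 - 4)/(6 - 4) × (3.2 - 5)/(6 - 5) = 0.014400

P(3.2) = 5×L_0(3.2) + (-10)×L_1(3.2) + (-15)×L_2(3.2) + 12×L_3(3.2) + 4×L_4(3.2)
P(3.2) = -13.785600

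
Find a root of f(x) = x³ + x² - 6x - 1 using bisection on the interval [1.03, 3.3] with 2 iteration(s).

f(x) = x³ + x² - 6x - 1
Initial interval: [1.03, 3.3]

Iteration 1:
  c_1 = (1.030000 + 3.300000)/2 = 2.165000
  f(c_1) = f(2.165000) = 0.845067
  f(a) × f(c) < 0, new interval: [1.030000, 2.165000]
Iteration 2:
  c_2 = (1.030000 + 2.165000)/2 = 1.597500
  f(c_2) = f(1.597500) = -3.956164
  f(a) × f(c) ≥ 0, new interval: [1.597500, 2.165000]

After 2 iteration(s), the approximation is c_2 = 1.597500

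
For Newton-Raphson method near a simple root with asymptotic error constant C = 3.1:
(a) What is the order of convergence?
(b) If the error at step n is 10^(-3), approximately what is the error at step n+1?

(a) Newton-Raphson has quadratic (order 2) convergence near simple roots.
    This means |e_{n+1}| ≈ C|e_n|².

(b) With |e_n| = 10^(-3) and C = 3.1:
    |e_{n+1}| ≈ 3.1 × (10^(-3))² = 3.1 × 10^(-6)

(a) 2 (quadratic); (b) |e_{n+1}| ≈ 3.100e-06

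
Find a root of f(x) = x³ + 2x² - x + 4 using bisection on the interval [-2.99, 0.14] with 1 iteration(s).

f(x) = x³ + 2x² - x + 4
Initial interval: [-2.99, 0.14]

Iteration 1:
  c_1 = (-2.990000 + 0.140000)/2 = -1.425000
  f(c_1) = f(-1.425000) = 6.592609
  f(a) × f(c) < 0, new interval: [-2.990000, -1.425000]

After 1 iteration(s), the approximation is c_1 = -1.425000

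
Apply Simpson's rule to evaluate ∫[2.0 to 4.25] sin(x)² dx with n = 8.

f(x) = sin(x)²
a = 2.0, b = 4.25, n = 8
h = (b - a)/n = 0.281250

Simpson's rule: (h/3)[f(x₀) + 4f(x₁) + 2f(x₂) + ... + f(xₙ)]

x_0 = 2.0000, f(x_0) = 0.826822, coefficient = 1
x_1 = 2.2812, f(x_1) = 0.574664, coefficient = 4
x_2 = 2.5625, f(x_2) = 0.299499, coefficient = 2
x_3 = 2.8438, f(x_3) = 0.086118, coefficient = 4
x_4 = 3.1250, f(x_4) = 0.000275, coefficient = 2
x_5 = 3.4062, f(x_5) = 0.068423, coefficient = 4
x_6 = 3.6875, f(x_6) = 0.269562, coefficient = 2
x_7 = 3.9688, f(x_7) = 0.541711, coefficient = 4
x_8 = 4.2500, f(x_8) = 0.801006, coefficient = 1

I ≈ (0.281250/3) × 7.850164 = 0.735953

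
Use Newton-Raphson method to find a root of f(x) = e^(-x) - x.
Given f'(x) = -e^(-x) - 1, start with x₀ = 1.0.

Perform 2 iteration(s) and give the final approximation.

f(x) = e^(-x) - x
f'(x) = -e^(-x) - 1
x₀ = 1.0

Newton-Raphson formula: x_{n+1} = x_n - f(x_n)/f'(x_n)

Iteration 1:
  f(1.000000) = -0.632121
  f'(1.000000) = -1.367879
  x_1 = 1.000000 - (-0.632121)/(-1.367879) = 0.537883
Iteration 2:
  f(0.537883) = 0.046100
  f'(0.537883) = -1.583983
  x_2 = 0.537883 - 0.046100/(-1.583983) = 0.566987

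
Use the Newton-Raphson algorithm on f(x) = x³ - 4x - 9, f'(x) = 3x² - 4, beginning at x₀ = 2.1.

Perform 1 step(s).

f(x) = x³ - 4x - 9
f'(x) = 3x² - 4
x₀ = 2.1

Newton-Raphson formula: x_{n+1} = x_n - f(x_n)/f'(x_n)

Iteration 1:
  f(2.100000) = -8.139000
  f'(2.100000) = 9.230000
  x_1 = 2.100000 - (-8.139000)/9.230000 = 2.981798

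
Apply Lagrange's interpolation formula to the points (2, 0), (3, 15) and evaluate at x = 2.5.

Lagrange interpolation formula:
P(x) = Σ yᵢ × Lᵢ(x)
where Lᵢ(x) = Π_{j≠i} (x - xⱼ)/(xᵢ - xⱼ)

L_0(2.5) = (2.5 - 3)/(2 - 3) = 0.500000
L_1(2.5) = (2.5 - 2)/(3 - 2) = 0.500000

P(2.5) = 0×L_0(2.5) + 15×L_1(2.5)
P(2.5) = 7.500000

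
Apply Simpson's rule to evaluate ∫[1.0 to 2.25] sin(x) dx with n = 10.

f(x) = sin(x)
a = 1.0, b = 2.25, n = 10
h = (b - a)/n = 0.125000

Simpson's rule: (h/3)[f(x₀) + 4f(x₁) + 2f(x₂) + ... + f(xₙ)]

x_0 = 1.0000, f(x_0) = 0.841471, coefficient = 1
x_1 = 1.1250, f(x_1) = 0.902268, coefficient = 4
x_2 = 1.2500, f(x_2) = 0.948985, coefficient = 2
x_3 = 1.3750, f(x_3) = 0.980893, coefficient = 4
x_4 = 1.5000, f(x_4) = 0.997495, coefficient = 2
x_5 = 1.6250, f(x_5) = 0.998531, coefficient = 4
x_6 = 1.7500, f(x_6) = 0.983986, coefficient = 2
x_7 = 1.8750, f(x_7) = 0.954086, coefficient = 4
x_8 = 2.0000, f(x_8) = 0.909297, coefficient = 2
x_9 = 2.1250, f(x_9) = 0.850320, coefficient = 4
x_10 = 2.2500, f(x_10) = 0.778073, coefficient = 1

I ≈ (0.125000/3) × 28.043460 = 1.168478
Exact value: 1.168476
Error: 0.000002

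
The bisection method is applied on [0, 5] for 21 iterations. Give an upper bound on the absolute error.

Bisection error bound: |error| ≤ (b-a)/2^n
|error| ≤ (5 - 0)/2^21 = 5/2^21
|error| ≤ 0.0000023842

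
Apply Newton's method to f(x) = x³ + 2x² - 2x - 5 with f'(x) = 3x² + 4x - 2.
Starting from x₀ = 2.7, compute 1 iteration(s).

f(x) = x³ + 2x² - 2x - 5
f'(x) = 3x² + 4x - 2
x₀ = 2.7

Newton-Raphson formula: x_{n+1} = x_n - f(x_n)/f'(x_n)

Iteration 1:
  f(2.700000) = 23.863000
  f'(2.700000) = 30.670000
  x_1 = 2.700000 - 23.863000/30.670000 = 1.921943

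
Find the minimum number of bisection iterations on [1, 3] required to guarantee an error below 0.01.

We need (b-a)/2^n ≤ 0.01
(3 - 1)/2^n ≤ 0.01
2/2^n ≤ 0.01
2^n ≥ 200
n ≥ log₂(200) = 7.64
n ≥ 8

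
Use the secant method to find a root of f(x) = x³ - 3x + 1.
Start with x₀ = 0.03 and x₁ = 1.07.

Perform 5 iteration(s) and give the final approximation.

f(x) = x³ - 3x + 1
x₀ = 0.03, x₁ = 1.07

Secant formula: x_{n+1} = x_n - f(x_n)(x_n - x_{n-1})/(f(x_n) - f(x_{n-1}))

Iteration 1:
  f(0.030000) = 0.910027
  f(1.070000) = -0.984957
  x_2 = 1.070000 - (-0.984957)×(1.070000 - 0.030000)/(-0.984957 - 0.910027)
       = 0.529439
Iteration 2:
  f(1.070000) = -0.984957
  f(0.529439) = -0.439911
  x_3 = 0.529439 - (-0.439911)×(0.529439 - 1.070000)/(-0.439911 - (-0.984957))
       = 0.093147
Iteration 3:
  f(0.529439) = -0.439911
  f(0.093147) = 0.721369
  x_4 = 0.093147 - 0.721369×(0.093147 - 0.529439)/(0.721369 - (-0.439911))
       = 0.364164
Iteration 4:
  f(0.093147) = 0.721369
  f(0.364164) = -0.044199
  x_5 = 0.364164 - (-0.044199)×(0.364164 - 0.093147)/(-0.044199 - 0.721369)
       = 0.348517
Iteration 5:
  f(0.364164) = -0.044199
  f(0.348517) = -0.003220
  x_6 = 0.348517 - (-0.003220)×(0.348517 - 0.364164)/(-0.003220 - (-0.044199))
       = 0.347288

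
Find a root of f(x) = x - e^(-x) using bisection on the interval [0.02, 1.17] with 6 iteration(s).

f(x) = x - e^(-x)
Initial interval: [0.02, 1.17]

Iteration 1:
  c_1 = (0.020000 + 1.170000)/2 = 0.595000
  f(c_1) = f(0.595000) = 0.043437
  f(a) × f(c) < 0, new interval: [0.020000, 0.595000]
Iteration 2:
  c_2 = (0.020000 + 0.595000)/2 = 0.307500
  f(c_2) = f(0.307500) = -0.427783
  f(a) × f(c) ≥ 0, new interval: [0.307500, 0.595000]
Iteration 3:
  c_3 = (0.307500 + 0.595000)/2 = 0.451250
  f(c_3) = f(0.451250) = -0.185582
  f(a) × f(c) ≥ 0, new interval: [0.451250, 0.595000]
Iteration 4:
  c_4 = (0.451250 + 0.595000)/2 = 0.523125
  f(c_4) = f(0.523125) = -0.069541
  f(a) × f(c) ≥ 0, new interval: [0.523125, 0.595000]
Iteration 5:
  c_5 = (0.523125 + 0.595000)/2 = 0.559063
  f(c_5) = f(0.559063) = -0.012682
  f(a) × f(c) ≥ 0, new interval: [0.559063, 0.595000]
Iteration 6:
  c_6 = (0.559063 + 0.595000)/2 = 0.577031
  f(c_6) = f(0.577031) = 0.015468
  f(a) × f(c) < 0, new interval: [0.559063, 0.577031]

After 6 iteration(s), the approximation is c_6 = 0.577031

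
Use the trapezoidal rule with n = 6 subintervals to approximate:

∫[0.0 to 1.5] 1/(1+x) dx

f(x) = 1/(1+x)
a = 0.0, b = 1.5, n = 6
h = (b - a)/n = 0.250000

Trapezoidal rule: (h/2)[f(x₀) + 2f(x₁) + 2f(x₂) + ... + f(xₙ)]

x_0 = 0.0000, f(x_0) = 1.000000, coefficient = 1
x_1 = 0.2500, f(x_1) = 0.800000, coefficient = 2
x_2 = 0.5000, f(x_2) = 0.666667, coefficient = 2
x_3 = 0.7500, f(x_3) = 0.571429, coefficient = 2
x_4 = 1.0000, f(x_4) = 0.500000, coefficient = 2
x_5 = 1.2500, f(x_5) = 0.444444, coefficient = 2
x_6 = 1.5000, f(x_6) = 0.400000, coefficient = 1

I ≈ (0.250000/2) × 7.365079 = 0.920635
Exact value: 0.916291
Error: 0.004344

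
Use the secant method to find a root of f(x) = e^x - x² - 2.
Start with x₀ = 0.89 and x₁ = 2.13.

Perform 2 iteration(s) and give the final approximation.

f(x) = e^x - x² - 2
x₀ = 0.89, x₁ = 2.13

Secant formula: x_{n+1} = x_n - f(x_n)(x_n - x_{n-1})/(f(x_n) - f(x_{n-1}))

Iteration 1:
  f(0.890000) = -0.356970
  f(2.130000) = 1.877967
  x_2 = 2.130000 - 1.877967×(2.130000 - 0.890000)/(1.877967 - (-0.356970))
       = 1.088056
Iteration 2:
  f(2.130000) = 1.877967
  f(1.088056) = -0.215368
  x_3 = 1.088056 - (-0.215368)×(1.088056 - 2.130000)/(-0.215368 - 1.877967)
       = 1.195254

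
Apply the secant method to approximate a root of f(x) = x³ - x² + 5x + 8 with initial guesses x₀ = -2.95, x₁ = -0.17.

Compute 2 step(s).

f(x) = x³ - x² + 5x + 8
x₀ = -2.95, x₁ = -0.17

Secant formula: x_{n+1} = x_n - f(x_n)(x_n - x_{n-1})/(f(x_n) - f(x_{n-1}))

Iteration 1:
  f(-2.950000) = -41.124875
  f(-0.170000) = 7.116187
  x_2 = -0.170000 - 7.116187×(-0.170000 - (-2.950000))/(7.116187 - (-41.124875))
       = -0.580086
Iteration 2:
  f(-0.170000) = 7.116187
  f(-0.580086) = 4.567869
  x_3 = -0.580086 - 4.567869×(-0.580086 - (-0.170000))/(4.567869 - 7.116187)
       = -1.315168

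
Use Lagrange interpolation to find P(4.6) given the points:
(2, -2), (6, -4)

Lagrange interpolation formula:
P(x) = Σ yᵢ × Lᵢ(x)
where Lᵢ(x) = Π_{j≠i} (x - xⱼ)/(xᵢ - xⱼ)

L_0(4.6) = (4.6 - 6)/(2 - 6) = 0.350000
L_1(4.6) = (4.6 - 2)/(6 - 2) = 0.650000

P(4.6) = (-2)×L_0(4.6) + (-4)×L_1(4.6)
P(4.6) = -3.300000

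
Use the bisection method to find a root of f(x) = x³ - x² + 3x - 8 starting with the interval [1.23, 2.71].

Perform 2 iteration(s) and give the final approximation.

f(x) = x³ - x² + 3x - 8
Initial interval: [1.23, 2.71]

Iteration 1:
  c_1 = (1.230000 + 2.710000)/2 = 1.970000
  f(c_1) = f(1.970000) = 1.674473
  f(a) × f(c) < 0, new interval: [1.230000, 1.970000]
Iteration 2:
  c_2 = (1.230000 + 1.970000)/2 = 1.600000
  f(c_2) = f(1.600000) = -1.664000
  f(a) × f(c) ≥ 0, new interval: [1.600000, 1.970000]

After 2 iteration(s), the approximation is c_2 = 1.600000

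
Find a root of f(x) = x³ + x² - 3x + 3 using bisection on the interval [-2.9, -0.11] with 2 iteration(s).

f(x) = x³ + x² - 3x + 3
Initial interval: [-2.9, -0.11]

Iteration 1:
  c_1 = (-2.900000 + (-0.110000))/2 = -1.505000
  f(c_1) = f(-1.505000) = 6.371162
  f(a) × f(c) < 0, new interval: [-2.900000, -1.505000]
Iteration 2:
  c_2 = (-2.900000 + (-1.505000))/2 = -2.202500
  f(c_2) = f(-2.202500) = 3.774165
  f(a) × f(c) < 0, new interval: [-2.900000, -2.202500]

After 2 iteration(s), the approximation is c_2 = -2.202500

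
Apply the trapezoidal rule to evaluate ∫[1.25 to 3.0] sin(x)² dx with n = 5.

f(x) = sin(x)²
a = 1.25, b = 3.0, n = 5
h = (b - a)/n = 0.350000

Trapezoidal rule: (h/2)[f(x₀) + 2f(x₁) + 2f(x₂) + ... + f(xₙ)]

x_0 = 1.2500, f(x_0) = 0.900572, coefficient = 1
x_1 = 1.6000, f(x_1) = 0.999147, coefficient = 2
x_2 = 1.9500, f(x_2) = 0.862966, coefficient = 2
x_3 = 2.3000, f(x_3) = 0.556076, coefficient = 2
x_4 = 2.6500, f(x_4) = 0.222813, coefficient = 2
x_5 = 3.0000, f(x_5) = 0.019915, coefficient = 1

I ≈ (0.350000/2) × 6.202492 = 1.085436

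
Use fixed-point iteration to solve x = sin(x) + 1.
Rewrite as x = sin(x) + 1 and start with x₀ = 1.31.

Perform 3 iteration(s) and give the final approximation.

Equation: x = sin(x) + 1
Fixed-point form: x = sin(x) + 1
x₀ = 1.31

x_1 = g(1.310000) = 1.966185
x_2 = g(1.966185) = 1.922847
x_3 = g(1.922847) = 1.938668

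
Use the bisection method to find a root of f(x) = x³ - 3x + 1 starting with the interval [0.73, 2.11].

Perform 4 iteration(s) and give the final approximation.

f(x) = x³ - 3x + 1
Initial interval: [0.73, 2.11]

Iteration 1:
  c_1 = (0.730000 + 2.110000)/2 = 1.420000
  f(c_1) = f(1.420000) = -0.396712
  f(a) × f(c) ≥ 0, new interval: [1.420000, 2.110000]
Iteration 2:
  c_2 = (1.420000 + 2.110000)/2 = 1.765000
  f(c_2) = f(1.765000) = 1.203372
  f(a) × f(c) < 0, new interval: [1.420000, 1.765000]
Iteration 3:
  c_3 = (1.420000 + 1.765000)/2 = 1.592500
  f(c_3) = f(1.592500) = 0.261170
  f(a) × f(c) < 0, new interval: [1.420000, 1.592500]
Iteration 4:
  c_4 = (1.420000 + 1.592500)/2 = 1.506250
  f(c_4) = f(1.506250) = -0.101386
  f(a) × f(c) ≥ 0, new interval: [1.506250, 1.592500]

After 4 iteration(s), the approximation is c_4 = 1.506250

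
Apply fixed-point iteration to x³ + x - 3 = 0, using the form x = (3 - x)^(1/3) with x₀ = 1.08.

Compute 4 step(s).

Equation: x³ + x - 3 = 0
Fixed-point form: x = (3 - x)^(1/3)
x₀ = 1.08

x_1 = g(1.080000) = 1.242893
x_2 = g(1.242893) = 1.206700
x_3 = g(1.206700) = 1.214929
x_4 = g(1.214929) = 1.213068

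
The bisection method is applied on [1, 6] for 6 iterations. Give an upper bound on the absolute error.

Bisection error bound: |error| ≤ (b-a)/2^n
|error| ≤ (6 - 1)/2^6 = 5/2^6
|error| ≤ 0.0781250000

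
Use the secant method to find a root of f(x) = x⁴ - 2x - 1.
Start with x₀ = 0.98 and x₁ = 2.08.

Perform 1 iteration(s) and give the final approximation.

f(x) = x⁴ - 2x - 1
x₀ = 0.98, x₁ = 2.08

Secant formula: x_{n+1} = x_n - f(x_n)(x_n - x_{n-1})/(f(x_n) - f(x_{n-1}))

Iteration 1:
  f(0.980000) = -2.037632
  f(2.080000) = 13.557737
  x_2 = 2.080000 - 13.557737×(2.080000 - 0.980000)/(13.557737 - (-2.037632))
       = 1.123722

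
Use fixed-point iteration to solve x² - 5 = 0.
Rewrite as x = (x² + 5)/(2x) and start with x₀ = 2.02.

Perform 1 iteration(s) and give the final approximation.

Equation: x² - 5 = 0
Fixed-point form: x = (x² + 5)/(2x)
x₀ = 2.02

x_1 = g(2.020000) = 2.247624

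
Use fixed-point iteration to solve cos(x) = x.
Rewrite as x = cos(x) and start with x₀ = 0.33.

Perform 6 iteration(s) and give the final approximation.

Equation: cos(x) = x
Fixed-point form: x = cos(x)
x₀ = 0.33

x_1 = g(0.330000) = 0.946042
x_2 = g(0.946042) = 0.584898
x_3 = g(0.584898) = 0.833769
x_4 = g(0.833769) = 0.672090
x_5 = g(0.672090) = 0.782522
x_6 = g(0.782522) = 0.709138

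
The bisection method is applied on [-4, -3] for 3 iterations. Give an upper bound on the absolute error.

Bisection error bound: |error| ≤ (b-a)/2^n
|error| ≤ (-3 - (-4))/2^3 = 1/2^3
|error| ≤ 0.1250000000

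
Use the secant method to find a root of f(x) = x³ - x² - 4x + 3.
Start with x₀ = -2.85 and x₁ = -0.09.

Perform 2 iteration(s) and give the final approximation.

f(x) = x³ - x² - 4x + 3
x₀ = -2.85, x₁ = -0.09

Secant formula: x_{n+1} = x_n - f(x_n)(x_n - x_{n-1})/(f(x_n) - f(x_{n-1}))

Iteration 1:
  f(-2.850000) = -16.871625
  f(-0.090000) = 3.351171
  x_2 = -0.090000 - 3.351171×(-0.090000 - (-2.850000))/(3.351171 - (-16.871625))
       = -0.547367
Iteration 2:
  f(-0.090000) = 3.351171
  f(-0.547367) = 4.725860
  x_3 = -0.547367 - 4.725860×(-0.547367 - (-0.090000))/(4.725860 - 3.351171)
       = 1.024953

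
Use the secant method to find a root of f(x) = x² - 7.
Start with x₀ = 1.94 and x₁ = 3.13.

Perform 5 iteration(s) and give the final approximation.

f(x) = x² - 7
x₀ = 1.94, x₁ = 3.13

Secant formula: x_{n+1} = x_n - f(x_n)(x_n - x_{n-1})/(f(x_n) - f(x_{n-1}))

Iteration 1:
  f(1.940000) = -3.236400
  f(3.130000) = 2.796900
  x_2 = 3.130000 - 2.796900×(3.130000 - 1.940000)/(2.796900 - (-3.236400))
       = 2.578343
Iteration 2:
  f(3.130000) = 2.796900
  f(2.578343) = -0.352146
  x_3 = 2.578343 - (-0.352146)×(2.578343 - 3.130000)/(-0.352146 - 2.796900)
       = 2.640033
Iteration 3:
  f(2.578343) = -0.352146
  f(2.640033) = -0.030226
  x_4 = 2.640033 - (-0.030226)×(2.640033 - 2.578343)/(-0.030226 - (-0.352146))
       = 2.645825
Iteration 4:
  f(2.640033) = -0.030226
  f(2.645825) = 0.000391
  x_5 = 2.645825 - 0.000391×(2.645825 - 2.640033)/(0.000391 - (-0.030226))
       = 2.645751
Iteration 5:
  f(2.645825) = 0.000391
  f(2.645751) = 0.000000
  x_6 = 2.645751 - 0.000000×(2.645751 - 2.645825)/(0.000000 - 0.000391)
       = 2.645751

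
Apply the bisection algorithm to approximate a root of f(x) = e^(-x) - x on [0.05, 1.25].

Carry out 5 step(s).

f(x) = e^(-x) - x
Initial interval: [0.05, 1.25]

Iteration 1:
  c_1 = (0.050000 + 1.250000)/2 = 0.650000
  f(c_1) = f(0.650000) = -0.127954
  f(a) × f(c) < 0, new interval: [0.050000, 0.650000]
Iteration 2:
  c_2 = (0.050000 + 0.650000)/2 = 0.350000
  f(c_2) = f(0.350000) = 0.354688
  f(a) × f(c) ≥ 0, new interval: [0.350000, 0.650000]
Iteration 3:
  c_3 = (0.350000 + 0.650000)/2 = 0.500000
  f(c_3) = f(0.500000) = 0.106531
  f(a) × f(c) ≥ 0, new interval: [0.500000, 0.650000]
Iteration 4:
  c_4 = (0.500000 + 0.650000)/2 = 0.575000
  f(c_4) = f(0.575000) = -0.012295
  f(a) × f(c) < 0, new interval: [0.500000, 0.575000]
Iteration 5:
  c_5 = (0.500000 + 0.575000)/2 = 0.537500
  f(c_5) = f(0.537500) = 0.046707
  f(a) × f(c) ≥ 0, new interval: [0.537500, 0.575000]

After 5 iteration(s), the approximation is c_5 = 0.537500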